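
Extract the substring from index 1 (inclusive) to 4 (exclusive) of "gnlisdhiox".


Input string: 'gnlisdhiox'
Operation: slice [1:4]
Extract characters: s[1]='n', s[2]='l', s[3]='i'
Result: nli


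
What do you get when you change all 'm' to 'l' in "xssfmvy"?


Input string: 'xssfmvy'
Operation: replace 'm' with 'l'
Positions of 'm': 4
After replacement: xssflvy


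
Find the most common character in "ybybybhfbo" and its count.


Input: 'ybybybhfbo'
Operation: tally each character
Counts: 'b':4, 'f':1, 'h':1, 'o':1, 'y':3
Maximum: 'b' appears 4 times


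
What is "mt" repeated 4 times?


Input string: 'mt'
Operation: repeat 4 times
Concatenation: 'mt' + 'mt' + 'mt' + 'mt'
Result: mtmtmtmt


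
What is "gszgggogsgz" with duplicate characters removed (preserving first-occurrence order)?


Input: 'gszgggogsgz'
Operation: keep first occurrence of each character
Scan: s[0]='g' new -> keep; s[1]='s' new -> keep; s[2]='z' new -> keep; s[3]='g' seen -> skip; s[4]='g' seen -> skip; s[5]='g' seen -> skip; s[6]='o' new -> keep; s[7]='g' seen -> skip; s[8]='s' seen -> skip; s[9]='g' seen -> skip; s[10]='z' seen -> skip
Result: gszo


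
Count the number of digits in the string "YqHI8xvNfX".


Input string: 'YqHI8xvNfX'
Operation: count digit characters (0-9)
Scan: 'Y', 'q', 'H', 'I', '8'(digit), 'x', 'v', 'N', 'f', 'X'
Digits found: 1
Result: 1


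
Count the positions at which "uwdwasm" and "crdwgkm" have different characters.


String 1: 'uwdwasm'
String 2: 'crdwgkm'
Compare each position: pos 0: 'u'!='c', pos 1: 'w'!='r', pos 2: 'd'=='d', pos 3: 'w'=='w', pos 4: 'a'!='g', pos 5: 's'!='k', pos 6: 'm'=='m'
Differing positions: 4
Hamming distance: 4


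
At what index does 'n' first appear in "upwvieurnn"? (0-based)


Input string: 'upwvieurnn'
Target: 'n'
Scanning left to right: s[0]='u', s[1]='p', s[2]='w', s[3]='v', s[4]='i', s[5]='e', s[6]='u', s[7]='r', s[8]='n'
First match at index: 8


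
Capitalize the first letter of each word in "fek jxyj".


Input string: 'fek jxyj'
Operation: capitalize first letter of each word
Word transformations: 'fek'->'Fek', 'jxyj'->'Jxyj'
Result: Fek Jxyj


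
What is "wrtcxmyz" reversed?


Input string: 'wrtcxmyz'
Operation: reverse character order
Original order: 'w' -> 'r' -> 't' -> 'c' -> 'x' -> 'm' -> 'y' -> 'z'
Reversed order: 'z' -> 'y' -> 'm' -> 'x' -> 'c' -> 't' -> 'r' -> 'w'
Result: zymxctrw


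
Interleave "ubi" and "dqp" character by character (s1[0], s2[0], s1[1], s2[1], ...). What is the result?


String 1: 'ubi'
String 2: 'dqp'
Operation: alternate characters
Pairs: 'u'+'d', 'b'+'q', 'i'+'p'
Result: udbqip


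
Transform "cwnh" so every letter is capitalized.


Input string: 'cwnh'
Operation: convert each letter to uppercase
Mapping: 'c'->'C', 'w'->'W', 'n'->'N', 'h'->'H'
Result: CWNH


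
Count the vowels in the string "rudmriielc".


Input string: 'rudmriielc'
Operation: count vowels (a, e, i, o, u)
Scan: s[0]='r', s[1]='u' (vowel), s[2]='d', s[3]='m', s[4]='r', s[5]='i' (vowel), s[6]='i' (vowel), s[7]='e' (vowel), s[8]='l', s[9]='c'
Vowels found: 4
Result: 4


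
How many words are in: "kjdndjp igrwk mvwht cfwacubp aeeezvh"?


Input string: 'kjdndjp igrwk mvwht cfwacubp aeeezvh'
Operation: split by spaces
Words found: 'kjdndjp', 'igrwk', 'mvwht', 'cfwacubp', 'aeeezvh'
Word count: 5


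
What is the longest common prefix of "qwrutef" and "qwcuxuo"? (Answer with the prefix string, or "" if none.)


String 1: 'qwrutef'
String 2: 'qwcuxuo'
Compare position by position:
pos 0: 'q' vs 'q' match
pos 1: 'w' vs 'w' match
pos 2: 'r' vs 'c' differ -> stop
Longest common prefix: "qw" (length 2)


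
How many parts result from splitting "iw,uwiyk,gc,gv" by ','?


Input string: 'iw,uwiyk,gc,gv'
Delimiter: ','
Split result: 'iw', 'uwiyk', 'gc', 'gv'
Number of parts: 4


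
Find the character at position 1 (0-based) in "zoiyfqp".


Input string: 'zoiyfqp'
Operation: get character at index 1
Index mapping: s[0]='z', s[1]='o'
Result: 'o'


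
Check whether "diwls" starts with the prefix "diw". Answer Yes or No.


Input string: 'diwls'
Prefix to check: 'diw'
First 3 characters of input: 'diw'
Match: True
Result: Yes


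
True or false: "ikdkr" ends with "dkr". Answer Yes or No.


Input string: 'ikdkr'
Suffix to check: 'dkr'
Last 3 characters of input: 'dkr'
Match: True
Result: Yes


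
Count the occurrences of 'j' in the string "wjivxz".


Input string: 'wjivxz'
Target character: 'j'
Scan each position: s[1]='j'
Matches found at indices: 1
Total: 1


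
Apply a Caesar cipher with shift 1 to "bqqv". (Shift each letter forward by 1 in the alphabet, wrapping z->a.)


Input: 'bqqv', shift = 1
Operation: for each letter, (position + 1) mod 26
Mapping: 'b'(1+1=2)->'c', 'q'(16+1=17)->'r', 'q'(16+1=17)->'r', 'v'(21+1=22)->'w'
Result: crrw


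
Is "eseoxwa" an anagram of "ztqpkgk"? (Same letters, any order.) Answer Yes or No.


String 1: 'ztqpkgk' -> sorted: 'gkkpqtz'
String 2: 'eseoxwa' -> sorted: 'aeeoswx'
Compare sorted forms: 'gkkpqtz' != 'aeeoswx'
Anagram: No


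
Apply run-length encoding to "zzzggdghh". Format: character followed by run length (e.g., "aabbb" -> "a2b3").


Input: 'zzzggdghh'
Operation: identify consecutive runs
Runs: 'zzz' -> z3, 'gg' -> g2, 'd' -> d1, 'g' -> g1, 'hh' -> h2
Encoded: z3g2d1g1h2


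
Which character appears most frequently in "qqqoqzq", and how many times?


Input: 'qqqoqzq'
Operation: tally each character
Counts: 'o':1, 'q':5, 'z':1
Maximum: 'q' appears 5 times


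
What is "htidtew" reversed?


Input string: 'htidtew'
Operation: reverse character order
Original order: 'h' -> 't' -> 'i' -> 'd' -> 't' -> 'e' -> 'w'
Reversed order: 'w' -> 'e' -> 't' -> 'd' -> 'i' -> 't' -> 'h'
Result: wetdith


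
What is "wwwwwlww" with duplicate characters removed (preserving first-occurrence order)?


Input: 'wwwwwlww'
Operation: keep first occurrence of each character
Scan: s[0]='w' new -> keep; s[1]='w' seen -> skip; s[2]='w' seen -> skip; s[3]='w' seen -> skip; s[4]='w' seen -> skip; s[5]='l' new -> keep; s[6]='w' seen -> skip; s[7]='w' seen -> skip
Result: wl


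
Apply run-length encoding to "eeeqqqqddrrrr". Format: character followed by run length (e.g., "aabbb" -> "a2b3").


Input: 'eeeqqqqddrrrr'
Operation: identify consecutive runs
Runs: 'eee' -> e3, 'qqqq' -> q4, 'dd' -> d2, 'rrrr' -> r4
Encoded: e3q4d2r4


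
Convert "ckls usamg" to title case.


Input string: 'ckls usamg'
Operation: capitalize first letter of each word
Word transformations: 'ckls'->'Ckls', 'usamg'->'Usamg'
Result: Ckls Usamg


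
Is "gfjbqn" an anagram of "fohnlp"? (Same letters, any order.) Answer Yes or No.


String 1: 'fohnlp' -> sorted: 'fhlnop'
String 2: 'gfjbqn' -> sorted: 'bfgjnq'
Compare sorted forms: 'fhlnop' != 'bfgjnq'
Anagram: No


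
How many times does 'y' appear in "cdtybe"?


Input string: 'cdtybe'
Target character: 'y'
Scan each position: s[3]='y'
Matches found at indices: 3
Total: 1


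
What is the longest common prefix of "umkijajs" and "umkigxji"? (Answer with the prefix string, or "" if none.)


String 1: 'umkijajs'
String 2: 'umkigxji'
Compare position by position:
pos 0: 'u' vs 'u' match
pos 1: 'm' vs 'm' match
pos 2: 'k' vs 'k' match
pos 3: 'i' vs 'i' match
pos 4: 'j' vs 'g' differ -> stop
Longest common prefix: "umki" (length 4)


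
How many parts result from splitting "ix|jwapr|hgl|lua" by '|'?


Input string: 'ix|jwapr|hgl|lua'
Delimiter: '|'
Split result: 'ix', 'jwapr', 'hgl', 'lua'
Number of parts: 4


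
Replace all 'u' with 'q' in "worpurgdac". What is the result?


Input string: 'worpurgdac'
Operation: replace 'u' with 'q'
Positions of 'u': 4
After replacement: worpqrgdac


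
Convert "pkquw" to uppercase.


Input string: 'pkquw'
Operation: convert each letter to uppercase
Mapping: 'p'->'P', 'k'->'K', 'q'->'Q', 'u'->'U', 'w'->'W'
Result: PKQUW


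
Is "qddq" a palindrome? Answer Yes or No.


Input string: 'qddq'
Reversed: 'qddq'
Compare pairs: s[0]='q' vs s[3]='q' (match), s[1]='d' vs s[2]='d' (match)
Palindrome: Yes


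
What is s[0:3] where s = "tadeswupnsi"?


Input string: 'tadeswupnsi'
Operation: slice [0:3]
Extract characters: s[0]='t', s[1]='a', s[2]='d'
Result: tad


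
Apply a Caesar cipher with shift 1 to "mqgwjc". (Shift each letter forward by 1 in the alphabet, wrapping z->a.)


Input: 'mqgwjc', shift = 1
Operation: for each letter, (position + 1) mod 26
Mapping: 'm'(12+1=13)->'n', 'q'(16+1=17)->'r', 'g'(6+1=7)->'h', 'w'(22+1=23)->'x', 'j'(9+1=10)->'k', 'c'(2+1=3)->'d'
Result: nrhxkd


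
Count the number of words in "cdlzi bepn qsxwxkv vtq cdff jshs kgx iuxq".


Input string: 'cdlzi bepn qsxwxkv vtq cdff jshs kgx iuxq'
Operation: split by spaces
Words found: 'cdlzi', 'bepn', 'qsxwxkv', 'vtq', 'cdff', 'jshs', 'kgx', 'iuxq'
Word count: 8


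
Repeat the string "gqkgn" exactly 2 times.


Input string: 'gqkgn'
Operation: repeat 2 times
Concatenation: 'gqkgn' + 'gqkgn'
Result: gqkgngqkgn


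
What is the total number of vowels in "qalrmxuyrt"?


Input string: 'qalrmxuyrt'
Operation: count vowels (a, e, i, o, u)
Scan: s[0]='q', s[1]='a' (vowel), s[2]='l', s[3]='r', s[4]='m', s[5]='x', s[6]='u' (vowel), s[7]='y', s[8]='r', s[9]='t'
Vowels found: 2
Result: 2


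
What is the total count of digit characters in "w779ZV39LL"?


Input string: 'w779ZV39LL'
Operation: count digit characters (0-9)
Scan: 'w', '7'(digit), '7'(digit), '9'(digit), 'Z', 'V', '3'(digit), '9'(digit), 'L', 'L'
Digits found: 5
Result: 5


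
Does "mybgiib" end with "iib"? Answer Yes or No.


Input string: 'mybgiib'
Suffix to check: 'iib'
Last 3 characters of input: 'iib'
Match: True
Result: Yes


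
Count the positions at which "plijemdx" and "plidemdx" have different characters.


String 1: 'plijemdx'
String 2: 'plidemdx'
Compare each position: pos 0: 'p'=='p', pos 1: 'l'=='l', pos 2: 'i'=='i', pos 3: 'j'!='d', pos 4: 'e'=='e', pos 5: 'm'=='m', pos 6: 'd'=='d', pos 7: 'x'=='x'
Differing positions: 1
Hamming distance: 1


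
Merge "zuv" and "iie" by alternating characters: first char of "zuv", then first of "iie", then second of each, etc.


String 1: 'zuv'
String 2: 'iie'
Operation: alternate characters
Pairs: 'z'+'i', 'u'+'i', 'v'+'e'
Result: ziuive


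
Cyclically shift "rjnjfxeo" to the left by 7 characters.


Input: 'rjnjfxeo', shift = 7
Operation: split at index 7 and swap parts
Front part s[0:7] = 'rjnjfxe'
Back part s[7:] = 'o'
Rotated = back + front = 'o' + 'rjnjfxe'
Result: orjnjfxe


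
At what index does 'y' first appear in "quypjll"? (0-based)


Input string: 'quypjll'
Target: 'y'
Scanning left to right: s[0]='q', s[1]='u', s[2]='y'
First match at index: 2


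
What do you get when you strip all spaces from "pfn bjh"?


Input string: 'pfn bjh'
Operation: remove all spaces
Words: 'pfn', 'bjh'
Join without spaces: pfnbjh


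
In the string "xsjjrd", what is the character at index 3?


Input string: 'xsjjrd'
Operation: get character at index 3
Index mapping: s[0]='x', s[1]='s', s[2]='j', s[3]='j'
Result: 'j'


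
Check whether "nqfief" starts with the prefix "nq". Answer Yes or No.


Input string: 'nqfief'
Prefix to check: 'nq'
First 2 characters of input: 'nq'
Match: True
Result: Yes


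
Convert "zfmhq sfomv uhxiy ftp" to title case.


Input string: 'zfmhq sfomv uhxiy ftp'
Operation: capitalize first letter of each word
Word transformations: 'zfmhq'->'Zfmhq', 'sfomv'->'Sfomv', 'uhxiy'->'Uhxiy', 'ftp'->'Ftp'
Result: Zfmhq Sfomv Uhxiy Ftp


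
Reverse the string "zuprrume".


Input string: 'zuprrume'
Operation: reverse character order
Original order: 'z' -> 'u' -> 'p' -> 'r' -> 'r' -> 'u' -> 'm' -> 'e'
Reversed order: 'e' -> 'm' -> 'u' -> 'r' -> 'r' -> 'p' -> 'u' -> 'z'
Result: emurrpuz


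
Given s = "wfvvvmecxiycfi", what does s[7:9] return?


Input string: 'wfvvvmecxiycfi'
Operation: slice [7:9]
Extract characters: s[7]='c', s[8]='x'
Result: cx


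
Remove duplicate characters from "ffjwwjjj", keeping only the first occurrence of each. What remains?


Input: 'ffjwwjjj'
Operation: keep first occurrence of each character
Scan: s[0]='f' new -> keep; s[1]='f' seen -> skip; s[2]='j' new -> keep; s[3]='w' new -> keep; s[4]='w' seen -> skip; s[5]='j' seen -> skip; s[6]='j' seen -> skip; s[7]='j' seen -> skip
Result: fjw


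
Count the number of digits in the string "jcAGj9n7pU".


Input string: 'jcAGj9n7pU'
Operation: count digit characters (0-9)
Scan: 'j', 'c', 'A', 'G', 'j', '9'(digit), 'n', '7'(digit), 'p', 'U'
Digits found: 2
Result: 2


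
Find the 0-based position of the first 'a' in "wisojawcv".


Input string: 'wisojawcv'
Target: 'a'
Scanning left to right: s[0]='w', s[1]='i', s[2]='s', s[3]='o', s[4]='j', s[5]='a'
First match at index: 5


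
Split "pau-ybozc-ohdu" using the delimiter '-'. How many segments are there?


Input string: 'pau-ybozc-ohdu'
Delimiter: '-'
Split result: 'pau', 'ybozc', 'ohdu'
Number of parts: 3


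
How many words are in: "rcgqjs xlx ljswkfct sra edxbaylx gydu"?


Input string: 'rcgqjs xlx ljswkfct sra edxbaylx gydu'
Operation: split by spaces
Words found: 'rcgqjs', 'xlx', 'ljswkfct', 'sra', 'edxbaylx', 'gydu'
Word count: 6


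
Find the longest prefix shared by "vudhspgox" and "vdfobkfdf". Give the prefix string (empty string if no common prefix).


String 1: 'vudhspgox'
String 2: 'vdfobkfdf'
Compare position by position:
pos 0: 'v' vs 'v' match
pos 1: 'u' vs 'd' differ -> stop
Longest common prefix: "v" (length 1)


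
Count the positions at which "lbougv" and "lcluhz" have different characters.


String 1: 'lbougv'
String 2: 'lcluhz'
Compare each position: pos 0: 'l'=='l', pos 1: 'b'!='c', pos 2: 'o'!='l', pos 3: 'u'=='u', pos 4: 'g'!='h', pos 5: 'v'!='z'
Differing positions: 4
Hamming distance: 4


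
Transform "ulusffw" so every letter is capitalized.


Input string: 'ulusffw'
Operation: convert each letter to uppercase
Mapping: 'u'->'U', 'l'->'L', 'u'->'U', 's'->'S', 'f'->'F', 'f'->'F', 'w'->'W'
Result: ULUSFFW


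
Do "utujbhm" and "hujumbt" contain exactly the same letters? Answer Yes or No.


String 1: 'utujbhm' -> sorted: 'bhjmtuu'
String 2: 'hujumbt' -> sorted: 'bhjmtuu'
Compare sorted forms: 'bhjmtuu' == 'bhjmtuu'
Anagram: Yes


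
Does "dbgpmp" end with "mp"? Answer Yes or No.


Input string: 'dbgpmp'
Suffix to check: 'mp'
Last 2 characters of input: 'mp'
Match: True
Result: Yes


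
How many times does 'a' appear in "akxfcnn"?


Input string: 'akxfcnn'
Target character: 'a'
Scan each position: s[0]='a'
Matches found at indices: 0
Total: 1


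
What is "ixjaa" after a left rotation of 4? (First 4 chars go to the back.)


Input: 'ixjaa', shift = 4
Operation: split at index 4 and swap parts
Front part s[0:4] = 'ixja'
Back part s[4:] = 'a'
Rotated = back + front = 'a' + 'ixja'
Result: aixja


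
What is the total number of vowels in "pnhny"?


Input string: 'pnhny'
Operation: count vowels (a, e, i, o, u)
Scan: s[0]='p', s[1]='n', s[2]='h', s[3]='n', s[4]='y'
Vowels found: 0
Result: 0


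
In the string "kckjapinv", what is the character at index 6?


Input string: 'kckjapinv'
Operation: get character at index 6
Index mapping: s[0]='k', s[1]='c', s[2]='k', s[3]='j', s[4]='a', s[5]='p', s[6]='i'
Result: 'i'


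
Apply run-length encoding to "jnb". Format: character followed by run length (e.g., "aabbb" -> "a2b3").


Input: 'jnb'
Operation: identify consecutive runs
Runs: 'j' -> j1, 'n' -> n1, 'b' -> b1
Encoded: j1n1b1


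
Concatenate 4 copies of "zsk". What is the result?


Input string: 'zsk'
Operation: repeat 4 times
Concatenation: 'zsk' + 'zsk' + 'zsk' + 'zsk'
Result: zskzskzskzsk


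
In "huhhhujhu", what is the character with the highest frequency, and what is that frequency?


Input: 'huhhhujhu'
Operation: tally each character
Counts: 'h':5, 'j':1, 'u':3
Maximum: 'h' appears 5 times


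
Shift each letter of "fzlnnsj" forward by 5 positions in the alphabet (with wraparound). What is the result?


Input: 'fzlnnsj', shift = 5
Operation: for each letter, (position + 5) mod 26
Mapping: 'f'(5+5=10)->'k', 'z'(25+5=30, 30 mod 26=4)->'e', 'l'(11+5=16)->'q', 'n'(13+5=18)->'s', 'n'(13+5=18)->'s', 's'(18+5=23)->'x', 'j'(9+5=14)->'o'
Result: keqssxo


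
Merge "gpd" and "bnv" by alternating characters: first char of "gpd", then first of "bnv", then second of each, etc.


String 1: 'gpd'
String 2: 'bnv'
Operation: alternate characters
Pairs: 'g'+'b', 'p'+'n', 'd'+'v'
Result: gbpndv


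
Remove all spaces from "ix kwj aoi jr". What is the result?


Input string: 'ix kwj aoi jr'
Operation: remove all spaces
Words: 'ix', 'kwj', 'aoi', 'jr'
Join without spaces: ixkwjaoijr


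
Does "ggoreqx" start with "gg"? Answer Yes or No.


Input string: 'ggoreqx'
Prefix to check: 'gg'
First 2 characters of input: 'gg'
Match: True
Result: Yes


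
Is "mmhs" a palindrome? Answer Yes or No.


Input string: 'mmhs'
Reversed: 'shmm'
Compare pairs: s[0]='m' vs s[3]='s' (mismatch), s[1]='m' vs s[2]='h' (mismatch)
Palindrome: No


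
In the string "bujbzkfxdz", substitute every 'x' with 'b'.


Input string: 'bujbzkfxdz'
Operation: replace 'x' with 'b'
Positions of 'x': 7
After replacement: bujbzkfbdz


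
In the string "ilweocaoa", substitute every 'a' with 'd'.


Input string: 'ilweocaoa'
Operation: replace 'a' with 'd'
Positions of 'a': 6, 8
After replacement: ilweocdod


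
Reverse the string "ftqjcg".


Input string: 'ftqjcg'
Operation: reverse character order
Original order: 'f' -> 't' -> 'q' -> 'j' -> 'c' -> 'g'
Reversed order: 'g' -> 'c' -> 'j' -> 'q' -> 't' -> 'f'
Result: gcjqtf


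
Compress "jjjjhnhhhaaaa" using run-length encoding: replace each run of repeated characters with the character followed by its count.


Input: 'jjjjhnhhhaaaa'
Operation: identify consecutive runs
Runs: 'jjjj' -> j4, 'h' -> h1, 'n' -> n1, 'hhh' -> h3, 'aaaa' -> a4
Encoded: j4h1n1h3a4


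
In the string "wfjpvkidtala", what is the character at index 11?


Input string: 'wfjpvkidtala'
Operation: get character at index 11
Index mapping: s[0]='w', s[1]='f', s[2]='j', s[3]='p', s[4]='v', s[5]='k', s[6]='i', s[7]='d', s[8]='t', s[9]='a', s[10]='l', s[11]='a'
Result: 'a'


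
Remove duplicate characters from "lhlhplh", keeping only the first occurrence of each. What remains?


Input: 'lhlhplh'
Operation: keep first occurrence of each character
Scan: s[0]='l' new -> keep; s[1]='h' new -> keep; s[2]='l' seen -> skip; s[3]='h' seen -> skip; s[4]='p' new -> keep; s[5]='l' seen -> skip; s[6]='h' seen -> skip
Result: lhp


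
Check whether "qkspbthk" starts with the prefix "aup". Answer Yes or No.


Input string: 'qkspbthk'
Prefix to check: 'aup'
First 3 characters of input: 'qks'
Match: False
Result: No


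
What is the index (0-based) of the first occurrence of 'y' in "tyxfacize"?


Input string: 'tyxfacize'
Target: 'y'
Scanning left to right: s[0]='t', s[1]='y'
First match at index: 1


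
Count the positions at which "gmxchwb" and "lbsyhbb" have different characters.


String 1: 'gmxchwb'
String 2: 'lbsyhbb'
Compare each position: pos 0: 'g'!='l', pos 1: 'm'!='b', pos 2: 'x'!='s', pos 3: 'c'!='y', pos 4: 'h'=='h', pos 5: 'w'!='b', pos 6: 'b'=='b'
Differing positions: 5
Hamming distance: 5


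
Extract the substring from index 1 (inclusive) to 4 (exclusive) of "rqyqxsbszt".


Input string: 'rqyqxsbszt'
Operation: slice [1:4]
Extract characters: s[1]='q', s[2]='y', s[3]='q'
Result: qyq


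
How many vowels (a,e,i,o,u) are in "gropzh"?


Input string: 'gropzh'
Operation: count vowels (a, e, i, o, u)
Scan: s[0]='g', s[1]='r', s[2]='o' (vowel), s[3]='p', s[4]='z', s[5]='h'
Vowels found: 1
Result: 1


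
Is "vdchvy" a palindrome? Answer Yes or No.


Input string: 'vdchvy'
Reversed: 'yvhcdv'
Compare pairs: s[0]='v' vs s[5]='y' (mismatch), s[1]='d' vs s[4]='v' (mismatch), s[2]='c' vs s[3]='h' (mismatch)
Palindrome: No


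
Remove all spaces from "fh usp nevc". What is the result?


Input string: 'fh usp nevc'
Operation: remove all spaces
Words: 'fh', 'usp', 'nevc'
Join without spaces: fhuspnevc


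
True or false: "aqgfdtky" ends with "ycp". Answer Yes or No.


Input string: 'aqgfdtky'
Suffix to check: 'ycp'
Last 3 characters of input: 'tky'
Match: False
Result: No


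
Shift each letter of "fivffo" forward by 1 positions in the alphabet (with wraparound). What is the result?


Input: 'fivffo', shift = 1
Operation: for each letter, (position + 1) mod 26
Mapping: 'f'(5+1=6)->'g', 'i'(8+1=9)->'j', 'v'(21+1=22)->'w', 'f'(5+1=6)->'g', 'f'(5+1=6)->'g', 'o'(14+1=15)->'p'
Result: gjwggp


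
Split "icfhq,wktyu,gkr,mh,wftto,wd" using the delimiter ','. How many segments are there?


Input string: 'icfhq,wktyu,gkr,mh,wftto,wd'
Delimiter: ','
Split result: 'icfhq', 'wktyu', 'gkr', 'mh', 'wftto', 'wd'
Number of parts: 6


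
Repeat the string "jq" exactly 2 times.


Input string: 'jq'
Operation: repeat 2 times
Concatenation: 'jq' + 'jq'
Result: jqjq


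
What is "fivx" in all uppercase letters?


Input string: 'fivx'
Operation: convert each letter to uppercase
Mapping: 'f'->'F', 'i'->'I', 'v'->'V', 'x'->'X'
Result: FIVX


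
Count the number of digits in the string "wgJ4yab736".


Input string: 'wgJ4yab736'
Operation: count digit characters (0-9)
Scan: 'w', 'g', 'J', '4'(digit), 'y', 'a', 'b', '7'(digit), '3'(digit), '6'(digit)
Digits found: 4
Result: 4


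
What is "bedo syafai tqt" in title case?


Input string: 'bedo syafai tqt'
Operation: capitalize first letter of each word
Word transformations: 'bedo'->'Bedo', 'syafai'->'Syafai', 'tqt'->'Tqt'
Result: Bedo Syafai Tqt


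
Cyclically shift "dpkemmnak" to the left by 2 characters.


Input: 'dpkemmnak', shift = 2
Operation: split at index 2 and swap parts
Front part s[0:2] = 'dp'
Back part s[2:] = 'kemmnak'
Rotated = back + front = 'kemmnak' + 'dp'
Result: kemmnakdp


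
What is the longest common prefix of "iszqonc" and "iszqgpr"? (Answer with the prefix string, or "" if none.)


String 1: 'iszqonc'
String 2: 'iszqgpr'
Compare position by position:
pos 0: 'i' vs 'i' match
pos 1: 's' vs 's' match
pos 2: 'z' vs 'z' match
pos 3: 'q' vs 'q' match
pos 4: 'o' vs 'g' differ -> stop
Longest common prefix: "iszq" (length 4)


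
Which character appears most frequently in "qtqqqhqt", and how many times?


Input: 'qtqqqhqt'
Operation: tally each character
Counts: 'h':1, 'q':5, 't':2
Maximum: 'q' appears 5 times


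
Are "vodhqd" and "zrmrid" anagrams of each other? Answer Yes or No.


String 1: 'vodhqd' -> sorted: 'ddhoqv'
String 2: 'zrmrid' -> sorted: 'dimrrz'
Compare sorted forms: 'ddhoqv' != 'dimrrz'
Anagram: No


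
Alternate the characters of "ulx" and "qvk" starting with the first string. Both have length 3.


String 1: 'ulx'
String 2: 'qvk'
Operation: alternate characters
Pairs: 'u'+'q', 'l'+'v', 'x'+'k'
Result: uqlvxk


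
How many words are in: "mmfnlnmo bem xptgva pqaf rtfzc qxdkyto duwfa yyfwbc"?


Input string: 'mmfnlnmo bem xptgva pqaf rtfzc qxdkyto duwfa yyfwbc'
Operation: split by spaces
Words found: 'mmfnlnmo', 'bem', 'xptgva', 'pqaf', 'rtfzc', 'qxdkyto', 'duwfa', 'yyfwbc'
Word count: 8


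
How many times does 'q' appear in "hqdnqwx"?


Input string: 'hqdnqwx'
Target character: 'q'
Scan each position: s[1]='q', s[4]='q'
Matches found at indices: 1, 4
Total: 2


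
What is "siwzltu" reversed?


Input string: 'siwzltu'
Operation: reverse character order
Original order: 's' -> 'i' -> 'w' -> 'z' -> 'l' -> 't' -> 'u'
Reversed order: 'u' -> 't' -> 'l' -> 'z' -> 'w' -> 'i' -> 's'
Result: utlzwis


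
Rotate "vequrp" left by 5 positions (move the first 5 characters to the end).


Input: 'vequrp', shift = 5
Operation: split at index 5 and swap parts
Front part s[0:5] = 'vequr'
Back part s[5:] = 'p'
Rotated = back + front = 'p' + 'vequr'
Result: pvequr


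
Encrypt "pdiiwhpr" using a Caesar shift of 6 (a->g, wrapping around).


Input: 'pdiiwhpr', shift = 6
Operation: for each letter, (position + 6) mod 26
Mapping: 'p'(15+6=21)->'v', 'd'(3+6=9)->'j', 'i'(8+6=14)->'o', 'i'(8+6=14)->'o', 'w'(22+6=28, 28 mod 26=2)->'c', 'h'(7+6=13)->'n', 'p'(15+6=21)->'v', 'r'(17+6=23)->'x'
Result: vjoocnvx


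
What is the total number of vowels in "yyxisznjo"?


Input string: 'yyxisznjo'
Operation: count vowels (a, e, i, o, u)
Scan: s[0]='y', s[1]='y', s[2]='x', s[3]='i' (vowel), s[4]='s', s[5]='z', s[6]='n', s[7]='j', s[8]='o' (vowel)
Vowels found: 2
Result: 2


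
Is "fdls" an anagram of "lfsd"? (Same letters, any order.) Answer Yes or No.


String 1: 'lfsd' -> sorted: 'dfls'
String 2: 'fdls' -> sorted: 'dfls'
Compare sorted forms: 'dfls' == 'dfls'
Anagram: Yes


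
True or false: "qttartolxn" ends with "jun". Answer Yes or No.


Input string: 'qttartolxn'
Suffix to check: 'jun'
Last 3 characters of input: 'lxn'
Match: False
Result: No


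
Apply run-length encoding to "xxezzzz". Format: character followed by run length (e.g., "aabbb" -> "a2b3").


Input: 'xxezzzz'
Operation: identify consecutive runs
Runs: 'xx' -> x2, 'e' -> e1, 'zzzz' -> z4
Encoded: x2e1z4


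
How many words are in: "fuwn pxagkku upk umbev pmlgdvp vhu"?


Input string: 'fuwn pxagkku upk umbev pmlgdvp vhu'
Operation: split by spaces
Words found: 'fuwn', 'pxagkku', 'upk', 'umbev', 'pmlgdvp', 'vhu'
Word count: 6


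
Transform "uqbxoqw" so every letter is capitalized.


Input string: 'uqbxoqw'
Operation: convert each letter to uppercase
Mapping: 'u'->'U', 'q'->'Q', 'b'->'B', 'x'->'X', 'o'->'O', 'q'->'Q', 'w'->'W'
Result: UQBXOQW


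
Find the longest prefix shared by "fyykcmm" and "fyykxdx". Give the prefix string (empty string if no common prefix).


String 1: 'fyykcmm'
String 2: 'fyykxdx'
Compare position by position:
pos 0: 'f' vs 'f' match
pos 1: 'y' vs 'y' match
pos 2: 'y' vs 'y' match
pos 3: 'k' vs 'k' match
pos 4: 'c' vs 'x' differ -> stop
Longest common prefix: "fyyk" (length 4)


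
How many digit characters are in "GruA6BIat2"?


Input string: 'GruA6BIat2'
Operation: count digit characters (0-9)
Scan: 'G', 'r', 'u', 'A', '6'(digit), 'B', 'I', 'a', 't', '2'(digit)
Digits found: 2
Result: 2


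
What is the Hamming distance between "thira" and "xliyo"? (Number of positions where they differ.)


String 1: 'thira'
String 2: 'xliyo'
Compare each position: pos 0: 't'!='x', pos 1: 'h'!='l', pos 2: 'i'=='i', pos 3: 'r'!='y', pos 4: 'a'!='o'
Differing positions: 4
Hamming distance: 4


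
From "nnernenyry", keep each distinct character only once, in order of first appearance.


Input: 'nnernenyry'
Operation: keep first occurrence of each character
Scan: s[0]='n' new -> keep; s[1]='n' seen -> skip; s[2]='e' new -> keep; s[3]='r' new -> keep; s[4]='n' seen -> skip; s[5]='e' seen -> skip; s[6]='n' seen -> skip; s[7]='y' new -> keep; s[8]='r' seen -> skip; s[9]='y' seen -> skip
Result: nery


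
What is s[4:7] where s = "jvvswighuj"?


Input string: 'jvvswighuj'
Operation: slice [4:7]
Extract characters: s[4]='w', s[5]='i', s[6]='g'
Result: wig


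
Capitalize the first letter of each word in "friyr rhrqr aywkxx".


Input string: 'friyr rhrqr aywkxx'
Operation: capitalize first letter of each word
Word transformations: 'friyr'->'Friyr', 'rhrqr'->'Rhrqr', 'aywkxx'->'Aywkxx'
Result: Friyr Rhrqr Aywkxx


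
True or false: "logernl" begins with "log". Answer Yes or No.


Input string: 'logernl'
Prefix to check: 'log'
First 3 characters of input: 'log'
Match: True
Result: Yes


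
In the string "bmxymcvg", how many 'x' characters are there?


Input string: 'bmxymcvg'
Target character: 'x'
Scan each position: s[2]='x'
Matches found at indices: 2
Total: 1


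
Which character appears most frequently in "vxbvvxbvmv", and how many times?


Input: 'vxbvvxbvmv'
Operation: tally each character
Counts: 'b':2, 'm':1, 'v':5, 'x':2
Maximum: 'v' appears 5 times


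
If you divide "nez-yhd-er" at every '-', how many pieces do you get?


Input string: 'nez-yhd-er'
Delimiter: '-'
Split result: 'nez', 'yhd', 'er'
Number of parts: 3


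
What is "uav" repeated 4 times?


Input string: 'uav'
Operation: repeat 4 times
Concatenation: 'uav' + 'uav' + 'uav' + 'uav'
Result: uavuavuavuav


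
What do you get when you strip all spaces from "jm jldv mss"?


Input string: 'jm jldv mss'
Operation: remove all spaces
Words: 'jm', 'jldv', 'mss'
Join without spaces: jmjldvmss


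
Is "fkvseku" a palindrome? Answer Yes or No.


Input string: 'fkvseku'
Reversed: 'ukesvkf'
Compare pairs: s[0]='f' vs s[6]='u' (mismatch), s[1]='k' vs s[5]='k' (match), s[2]='v' vs s[4]='e' (mismatch)
Palindrome: No


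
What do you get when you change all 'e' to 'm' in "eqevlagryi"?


Input string: 'eqevlagryi'
Operation: replace 'e' with 'm'
Positions of 'e': 0, 2
After replacement: mqmvlagryi


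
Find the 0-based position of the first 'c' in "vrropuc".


Input string: 'vrropuc'
Target: 'c'
Scanning left to right: s[0]='v', s[1]='r', s[2]='r', s[3]='o', s[4]='p', s[5]='u', s[6]='c'
First match at index: 6


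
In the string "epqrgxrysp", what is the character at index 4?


Input string: 'epqrgxrysp'
Operation: get character at index 4
Index mapping: s[0]='e', s[1]='p', s[2]='q', s[3]='r', s[4]='g'
Result: 'g'


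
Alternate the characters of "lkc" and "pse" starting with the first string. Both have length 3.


String 1: 'lkc'
String 2: 'pse'
Operation: alternate characters
Pairs: 'l'+'p', 'k'+'s', 'c'+'e'
Result: lpksce


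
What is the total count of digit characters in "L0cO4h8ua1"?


Input string: 'L0cO4h8ua1'
Operation: count digit characters (0-9)
Scan: 'L', '0'(digit), 'c', 'O', '4'(digit), 'h', '8'(digit), 'u', 'a', '1'(digit)
Digits found: 4
Result: 4


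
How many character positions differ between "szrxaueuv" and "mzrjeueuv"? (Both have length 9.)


String 1: 'szrxaueuv'
String 2: 'mzrjeueuv'
Compare each position: pos 0: 's'!='m', pos 1: 'z'=='z', pos 2: 'r'=='r', pos 3: 'x'!='j', pos 4: 'a'!='e', pos 5: 'u'=='u', pos 6: 'e'=='e', pos 7: 'u'=='u', pos 8: 'v'=='v'
Differing positions: 3
Hamming distance: 3


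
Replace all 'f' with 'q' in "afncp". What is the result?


Input string: 'afncp'
Operation: replace 'f' with 'q'
Positions of 'f': 1
After replacement: aqncp


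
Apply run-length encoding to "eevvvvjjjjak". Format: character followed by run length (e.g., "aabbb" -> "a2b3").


Input: 'eevvvvjjjjak'
Operation: identify consecutive runs
Runs: 'ee' -> e2, 'vvvv' -> v4, 'jjjj' -> j4, 'a' -> a1, 'k' -> k1
Encoded: e2v4j4a1k1


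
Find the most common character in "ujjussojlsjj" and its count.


Input: 'ujjussojlsjj'
Operation: tally each character
Counts: 'j':5, 'l':1, 'o':1, 's':3, 'u':2
Maximum: 'j' appears 5 times


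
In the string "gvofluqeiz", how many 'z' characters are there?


Input string: 'gvofluqeiz'
Target character: 'z'
Scan each position: s[9]='z'
Matches found at indices: 9
Total: 1


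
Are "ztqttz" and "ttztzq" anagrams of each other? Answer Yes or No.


String 1: 'ztqttz' -> sorted: 'qtttzz'
String 2: 'ttztzq' -> sorted: 'qtttzz'
Compare sorted forms: 'qtttzz' == 'qtttzz'
Anagram: Yes


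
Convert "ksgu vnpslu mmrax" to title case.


Input string: 'ksgu vnpslu mmrax'
Operation: capitalize first letter of each word
Word transformations: 'ksgu'->'Ksgu', 'vnpslu'->'Vnpslu', 'mmrax'->'Mmrax'
Result: Ksgu Vnpslu Mmrax


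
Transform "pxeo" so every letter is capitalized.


Input string: 'pxeo'
Operation: convert each letter to uppercase
Mapping: 'p'->'P', 'x'->'X', 'e'->'E', 'o'->'O'
Result: PXEO


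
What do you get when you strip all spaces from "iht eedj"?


Input string: 'iht eedj'
Operation: remove all spaces
Words: 'iht', 'eedj'
Join without spaces: ihteedj


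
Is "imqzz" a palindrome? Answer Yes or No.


Input string: 'imqzz'
Reversed: 'zzqmi'
Compare pairs: s[0]='i' vs s[4]='z' (mismatch), s[1]='m' vs s[3]='z' (mismatch)
Palindrome: No


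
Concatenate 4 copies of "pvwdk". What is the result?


Input string: 'pvwdk'
Operation: repeat 4 times
Concatenation: 'pvwdk' + 'pvwdk' + 'pvwdk' + 'pvwdk'
Result: pvwdkpvwdkpvwdkpvwdk


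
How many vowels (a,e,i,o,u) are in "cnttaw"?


Input string: 'cnttaw'
Operation: count vowels (a, e, i, o, u)
Scan: s[0]='c', s[1]='n', s[2]='t', s[3]='t', s[4]='a' (vowel), s[5]='w'
Vowels found: 1
Result: 1


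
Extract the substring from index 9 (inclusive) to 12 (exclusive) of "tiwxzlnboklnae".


Input string: 'tiwxzlnboklnae'
Operation: slice [9:12]
Extract characters: s[9]='k', s[10]='l', s[11]='n'
Result: kln


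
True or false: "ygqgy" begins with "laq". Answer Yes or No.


Input string: 'ygqgy'
Prefix to check: 'laq'
First 3 characters of input: 'ygq'
Match: False
Result: No


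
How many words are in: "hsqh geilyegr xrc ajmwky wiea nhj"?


Input string: 'hsqh geilyegr xrc ajmwky wiea nhj'
Operation: split by spaces
Words found: 'hsqh', 'geilyegr', 'xrc', 'ajmwky', 'wiea', 'nhj'
Word count: 6


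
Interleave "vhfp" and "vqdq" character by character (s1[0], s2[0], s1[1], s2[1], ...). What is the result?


String 1: 'vhfp'
String 2: 'vqdq'
Operation: alternate characters
Pairs: 'v'+'v', 'h'+'q', 'f'+'d', 'p'+'q'
Result: vvhqfdpq


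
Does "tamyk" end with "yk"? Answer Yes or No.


Input string: 'tamyk'
Suffix to check: 'yk'
Last 2 characters of input: 'yk'
Match: True
Result: Yes


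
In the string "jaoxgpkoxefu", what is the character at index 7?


Input string: 'jaoxgpkoxefu'
Operation: get character at index 7
Index mapping: s[0]='j', s[1]='a', s[2]='o', s[3]='x', s[4]='g', s[5]='p', s[6]='k', s[7]='o'
Result: 'o'


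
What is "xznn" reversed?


Input string: 'xznn'
Operation: reverse character order
Original order: 'x' -> 'z' -> 'n' -> 'n'
Reversed order: 'n' -> 'n' -> 'z' -> 'x'
Result: nnzx


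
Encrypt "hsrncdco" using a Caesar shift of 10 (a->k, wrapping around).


Input: 'hsrncdco', shift = 10
Operation: for each letter, (position + 10) mod 26
Mapping: 'h'(7+10=17)->'r', 's'(18+10=28, 28 mod 26=2)->'c', 'r'(17+10=27, 27 mod 26=1)->'b', 'n'(13+10=23)->'x', 'c'(2+10=12)->'m', 'd'(3+10=13)->'n', 'c'(2+10=12)->'m', 'o'(14+10=24)->'y'
Result: rcbxmnmy


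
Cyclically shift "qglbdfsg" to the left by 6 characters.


Input: 'qglbdfsg', shift = 6
Operation: split at index 6 and swap parts
Front part s[0:6] = 'qglbdf'
Back part s[6:] = 'sg'
Rotated = back + front = 'sg' + 'qglbdf'
Result: sgqglbdf


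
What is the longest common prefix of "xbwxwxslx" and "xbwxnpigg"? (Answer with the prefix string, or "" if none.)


String 1: 'xbwxwxslx'
String 2: 'xbwxnpigg'
Compare position by position:
pos 0: 'x' vs 'x' match
pos 1: 'b' vs 'b' match
pos 2: 'w' vs 'w' match
pos 3: 'x' vs 'x' match
pos 4: 'w' vs 'n' differ -> stop
Longest common prefix: "xbwx" (length 4)


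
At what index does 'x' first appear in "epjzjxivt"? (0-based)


Input string: 'epjzjxivt'
Target: 'x'
Scanning left to right: s[0]='e', s[1]='p', s[2]='j', s[3]='z', s[4]='j', s[5]='x'
First match at index: 5


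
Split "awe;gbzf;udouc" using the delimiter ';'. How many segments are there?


Input string: 'awe;gbzf;udouc'
Delimiter: ';'
Split result: 'awe', 'gbzf', 'udouc'
Number of parts: 3


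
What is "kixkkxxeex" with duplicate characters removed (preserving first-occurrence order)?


Input: 'kixkkxxeex'
Operation: keep first occurrence of each character
Scan: s[0]='k' new -> keep; s[1]='i' new -> keep; s[2]='x' new -> keep; s[3]='k' seen -> skip; s[4]='k' seen -> skip; s[5]='x' seen -> skip; s[6]='x' seen -> skip; s[7]='e' new -> keep; s[8]='e' seen -> skip; s[9]='x' seen -> skip
Result: kixe


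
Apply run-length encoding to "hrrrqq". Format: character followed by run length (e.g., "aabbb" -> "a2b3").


Input: 'hrrrqq'
Operation: identify consecutive runs
Runs: 'h' -> h1, 'rrr' -> r3, 'qq' -> q2
Encoded: h1r3q2


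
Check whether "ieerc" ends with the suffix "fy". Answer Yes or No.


Input string: 'ieerc'
Suffix to check: 'fy'
Last 2 characters of input: 'rc'
Match: False
Result: No


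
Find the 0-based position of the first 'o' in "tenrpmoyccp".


Input string: 'tenrpmoyccp'
Target: 'o'
Scanning left to right: s[0]='t', s[1]='e', s[2]='n', s[3]='r', s[4]='p', s[5]='m', s[6]='o'
First match at index: 6


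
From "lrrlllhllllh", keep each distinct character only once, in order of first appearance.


Input: 'lrrlllhllllh'
Operation: keep first occurrence of each character
Scan: s[0]='l' new -> keep; s[1]='r' new -> keep; s[2]='r' seen -> skip; s[3]='l' seen -> skip; s[4]='l' seen -> skip; s[5]='l' seen -> skip; s[6]='h' new -> keep; s[7]='l' seen -> skip; s[8]='l' seen -> skip; s[9]='l' seen -> skip; s[10]='l' seen -> skip; s[11]='h' seen -> skip
Result: lrh


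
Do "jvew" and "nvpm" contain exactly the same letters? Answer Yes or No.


String 1: 'jvew' -> sorted: 'ejvw'
String 2: 'nvpm' -> sorted: 'mnpv'
Compare sorted forms: 'ejvw' != 'mnpv'
Anagram: No


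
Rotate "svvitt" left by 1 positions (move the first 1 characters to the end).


Input: 'svvitt', shift = 1
Operation: split at index 1 and swap parts
Front part s[0:1] = 's'
Back part s[1:] = 'vvitt'
Rotated = back + front = 'vvitt' + 's'
Result: vvitts


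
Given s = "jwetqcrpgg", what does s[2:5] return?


Input string: 'jwetqcrpgg'
Operation: slice [2:5]
Extract characters: s[2]='e', s[3]='t', s[4]='q'
Result: etq


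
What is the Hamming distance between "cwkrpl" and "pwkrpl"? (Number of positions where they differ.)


String 1: 'cwkrpl'
String 2: 'pwkrpl'
Compare each position: pos 0: 'c'!='p', pos 1: 'w'=='w', pos 2: 'k'=='k', pos 3: 'r'=='r', pos 4: 'p'=='p', pos 5: 'l'=='l'
Differing positions: 1
Hamming distance: 1


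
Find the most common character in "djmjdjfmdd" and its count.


Input: 'djmjdjfmdd'
Operation: tally each character
Counts: 'd':4, 'f':1, 'j':3, 'm':2
Maximum: 'd' appears 4 times


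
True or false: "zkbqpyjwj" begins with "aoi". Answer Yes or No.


Input string: 'zkbqpyjwj'
Prefix to check: 'aoi'
First 3 characters of input: 'zkb'
Match: False
Result: No


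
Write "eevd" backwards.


Input string: 'eevd'
Operation: reverse character order
Original order: 'e' -> 'e' -> 'v' -> 'd'
Reversed order: 'd' -> 'v' -> 'e' -> 'e'
Result: dvee


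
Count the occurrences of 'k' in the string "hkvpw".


Input string: 'hkvpw'
Target character: 'k'
Scan each position: s[1]='k'
Matches found at indices: 1
Total: 1


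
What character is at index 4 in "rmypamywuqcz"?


Input string: 'rmypamywuqcz'
Operation: get character at index 4
Index mapping: s[0]='r', s[1]='m', s[2]='y', s[3]='p', s[4]='a'
Result: 'a'


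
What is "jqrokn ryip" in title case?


Input string: 'jqrokn ryip'
Operation: capitalize first letter of each word
Word transformations: 'jqrokn'->'Jqrokn', 'ryip'->'Ryip'
Result: Jqrokn Ryip


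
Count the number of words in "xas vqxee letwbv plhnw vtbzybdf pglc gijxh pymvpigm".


Input string: 'xas vqxee letwbv plhnw vtbzybdf pglc gijxh pymvpigm'
Operation: split by spaces
Words found: 'xas', 'vqxee', 'letwbv', 'plhnw', 'vtbzybdf', 'pglc', 'gijxh', 'pymvpigm'
Word count: 8


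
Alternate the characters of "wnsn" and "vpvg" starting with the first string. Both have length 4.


String 1: 'wnsn'
String 2: 'vpvg'
Operation: alternate characters
Pairs: 'w'+'v', 'n'+'p', 's'+'v', 'n'+'g'
Result: wvnpsvng


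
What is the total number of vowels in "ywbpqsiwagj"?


Input string: 'ywbpqsiwagj'
Operation: count vowels (a, e, i, o, u)
Scan: s[0]='y', s[1]='w', s[2]='b', s[3]='p', s[4]='q', s[5]='s', s[6]='i' (vowel), s[7]='w', s[8]='a' (vowel), s[9]='g', s[10]='j'
Vowels found: 2
Result: 2
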